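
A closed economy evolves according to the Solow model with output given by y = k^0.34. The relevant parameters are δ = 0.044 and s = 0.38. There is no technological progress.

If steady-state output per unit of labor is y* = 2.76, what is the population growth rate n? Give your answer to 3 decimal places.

n ≈ 0.009

Steady state requires s·f(k) = (n + δ)·k, i.e. s·k^α = (n + δ)·k.
Since y* = [s/(n + δ)]^(α/(1−α)), we have s/(n + δ) = (y*)^((1−α)/α) = 2.76^1.9412 = 7.1762.
Therefore n + δ = s / 7.1762 = 0.38 / 7.1762 = 0.0530, so n = 0.0530 − 0.044 = 0.0090.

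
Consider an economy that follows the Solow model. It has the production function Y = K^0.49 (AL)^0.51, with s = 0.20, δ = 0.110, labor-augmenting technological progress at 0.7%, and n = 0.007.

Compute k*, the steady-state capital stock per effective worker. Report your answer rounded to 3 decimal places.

In steady state, investment equals break-even investment: s·k^α = (n + g + δ)·k.
Rearranging, k^(1−α) = s / (n + g + δ).
k^0.51 = 0.20 / (0.007 + 0.007 + 0.110) = 0.20 / 0.124 = 1.6129
k* = 1.6129^(1/0.51) ≈ 2.5531

k* ≈ 2.553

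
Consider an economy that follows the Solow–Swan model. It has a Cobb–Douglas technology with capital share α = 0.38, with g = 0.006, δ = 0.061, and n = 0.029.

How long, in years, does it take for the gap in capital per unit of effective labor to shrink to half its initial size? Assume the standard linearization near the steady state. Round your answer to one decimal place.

Near the steady state the convergence rate is λ = (1 − α)(n + g + δ).
λ = (1 − 0.38) × 0.096 = 0.62 × 0.096 = 0.05952
Half-life = ln 2 / λ = 0.6931 / 0.05952 ≈ 11.64 years

half-life ≈ 11.6 years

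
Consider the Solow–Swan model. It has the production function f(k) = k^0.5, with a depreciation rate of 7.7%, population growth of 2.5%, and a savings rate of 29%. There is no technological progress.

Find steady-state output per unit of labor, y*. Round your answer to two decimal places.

y* ≈ 2.84

In steady state, investment equals break-even investment: s·k^α = (n + δ)·k.
Dividing both sides by k: k^(1−α) = s / (n + δ).
k^0.5 = 0.29 / (0.025 + 0.077) = 0.29 / 0.102 = 2.8431
k* = 2.8431^(1/0.5) ≈ 8.0832
y* = (k*)^α = 8.0832^0.5 ≈ 2.8431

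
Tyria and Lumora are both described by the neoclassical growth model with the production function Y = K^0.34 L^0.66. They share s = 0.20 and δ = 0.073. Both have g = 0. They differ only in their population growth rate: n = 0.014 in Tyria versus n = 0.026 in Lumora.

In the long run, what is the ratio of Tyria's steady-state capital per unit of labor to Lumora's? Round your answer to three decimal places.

Steady-state k* = [s/(n + δ)]^(1/(1−α)), so the ratio is [ (s_T/(n + δ)_T) / (s_L/(n + δ)_L) ]^1.5152.
s_T/(n + δ)_T = 0.20/0.087 = 2.2989; s_L/(n + δ)_L = 0.20/0.099 = 2.0202.
Ratio = (2.2989/2.0202)^1.5152 = 1.1380^1.5152 ≈ 1.2164

k*_T / k*_L ≈ 1.216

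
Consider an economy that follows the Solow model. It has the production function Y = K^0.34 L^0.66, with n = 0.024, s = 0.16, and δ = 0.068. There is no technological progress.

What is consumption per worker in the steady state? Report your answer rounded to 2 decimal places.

c* ≈ 1.12

At the steady state, Δk = 0, so s·k^α = (n + δ)·k.
Dividing both sides by k: k^(1−α) = s / (n + δ).
k^0.66 = 0.16 / (0.024 + 0.068) = 0.16 / 0.092 = 1.7391
k* = 1.7391^(1/0.66) ≈ 2.3127
y* = (k*)^α = 2.3127^0.34 ≈ 1.3298
c* = (1 − s)·y* = (1 − 0.16) × 1.3298 ≈ 1.1170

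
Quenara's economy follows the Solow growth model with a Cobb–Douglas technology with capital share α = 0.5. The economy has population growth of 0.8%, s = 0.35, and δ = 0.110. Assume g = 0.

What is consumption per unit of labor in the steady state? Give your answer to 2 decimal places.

At the steady state, Δk = 0, so s·k^α = (n + δ)·k.
Rearranging, k^(1−α) = s / (n + δ).
k^0.5 = 0.35 / (0.008 + 0.110) = 0.35 / 0.118 = 2.9661
k* = 2.9661^(1/0.5) ≈ 8.7977
y* = (k*)^α = 8.7977^0.5 ≈ 2.9661
c* = (1 − s)·y* = (1 − 0.35) × 2.9661 ≈ 1.9280

c* = 1.93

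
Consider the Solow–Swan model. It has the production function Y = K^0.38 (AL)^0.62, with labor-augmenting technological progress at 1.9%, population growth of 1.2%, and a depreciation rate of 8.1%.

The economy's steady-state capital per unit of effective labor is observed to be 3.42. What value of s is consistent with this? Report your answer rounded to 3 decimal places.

Steady state requires s·f(k) = (n + g + δ)·k, i.e. s·k^α = (n + g + δ)·k.
So s / (n + g + δ) = (k*)^(1−α) = 3.42^0.62 = 2.1434.
Therefore s = 2.1434 × (n + g + δ) = 2.1434 × 0.112 = 0.2401.

s ≈ 0.240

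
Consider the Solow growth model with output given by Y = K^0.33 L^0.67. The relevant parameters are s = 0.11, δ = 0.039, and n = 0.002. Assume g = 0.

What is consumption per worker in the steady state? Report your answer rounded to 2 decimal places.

c* ≈ 1.45

Steady state requires s·f(k) = (n + δ)·k, i.e. s·k^α = (n + δ)·k.
Rearranging, k^(1−α) = s / (n + δ).
k^0.67 = 0.11 / (0.002 + 0.039) = 0.11 / 0.041 = 2.6829
k* = 2.6829^(1/0.67) ≈ 4.3622
y* = (k*)^α = 4.3622^0.33 ≈ 1.6259
c* = (1 − s)·y* = (1 − 0.11) × 1.6259 ≈ 1.4471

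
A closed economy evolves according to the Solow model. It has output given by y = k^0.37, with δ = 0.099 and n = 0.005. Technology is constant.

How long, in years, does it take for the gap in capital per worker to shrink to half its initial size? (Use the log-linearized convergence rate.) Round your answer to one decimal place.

Near the steady state the convergence rate is λ = (1 − α)(n + δ).
λ = (1 − 0.37) × 0.104 = 0.63 × 0.104 = 0.06552
Half-life = ln 2 / λ = 0.6931 / 0.06552 ≈ 10.58 years

half-life ≈ 10.6 years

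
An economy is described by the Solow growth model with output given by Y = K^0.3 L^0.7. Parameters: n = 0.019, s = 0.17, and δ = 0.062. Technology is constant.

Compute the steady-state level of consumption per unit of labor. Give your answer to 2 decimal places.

c* ≈ 1.14

In steady state, investment equals break-even investment: s·k^α = (n + δ)·k.
Rearranging, k^(1−α) = s / (n + δ).
k^0.7 = 0.17 / (0.019 + 0.062) = 0.17 / 0.081 = 2.0988
k* = 2.0988^(1/0.7) ≈ 2.8838
y* = (k*)^α = 2.8838^0.3 ≈ 1.3740
c* = (1 − s)·y* = (1 − 0.17) × 1.3740 ≈ 1.1404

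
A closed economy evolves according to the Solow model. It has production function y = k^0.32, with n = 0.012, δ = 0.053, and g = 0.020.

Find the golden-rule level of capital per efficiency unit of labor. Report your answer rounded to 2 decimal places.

k_gold ≈ 7.03

The golden rule sets f'(k) = n + g + δ, i.e. α·k^(α−1) = n + g + δ.
So k^(1−α) = α / (n + g + δ) = 0.32 / 0.085 = 3.7647.
k_gold = 3.7647^(1/0.68) ≈ 7.0253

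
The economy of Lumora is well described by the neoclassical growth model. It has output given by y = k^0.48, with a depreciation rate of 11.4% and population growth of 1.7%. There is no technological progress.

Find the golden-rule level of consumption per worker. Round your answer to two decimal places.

At the golden rule, f'(k) = n + δ, so α·k^(α−1) = n + δ and k_gold = (α/(n + δ))^(1/(1−α)).
k_gold = (0.48/0.131)^(1/0.52) = 3.6641^1.9231 ≈ 12.1497
c_gold = f(k_gold) − (n + δ)·k_gold = 3.3158 − 0.131×12.1497 ≈ 1.7242

c_gold ≈ 1.72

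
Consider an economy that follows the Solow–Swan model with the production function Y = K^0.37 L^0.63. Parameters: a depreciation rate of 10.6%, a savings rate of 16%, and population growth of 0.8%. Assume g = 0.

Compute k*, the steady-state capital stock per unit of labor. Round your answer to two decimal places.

k* = 1.71

In steady state, investment equals break-even investment: s·k^α = (n + δ)·k.
Dividing both sides by k: k^(1−α) = s / (n + δ).
k^0.63 = 0.16 / (0.008 + 0.106) = 0.16 / 0.114 = 1.4035
k* = 1.4035^(1/0.63) ≈ 1.7127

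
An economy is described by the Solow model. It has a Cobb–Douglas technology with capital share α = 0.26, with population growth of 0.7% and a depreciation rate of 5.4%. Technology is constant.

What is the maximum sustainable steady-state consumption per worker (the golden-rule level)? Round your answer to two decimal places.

At the golden rule, f'(k) = n + δ, so α·k^(α−1) = n + δ and k_gold = (α/(n + δ))^(1/(1−α)).
k_gold = (0.26/0.061)^(1/0.74) = 4.2623^1.3514 ≈ 7.0942
c_gold = f(k_gold) − (n + δ)·k_gold = 1.6643 − 0.061×7.0942 ≈ 1.2316

c_gold ≈ 1.23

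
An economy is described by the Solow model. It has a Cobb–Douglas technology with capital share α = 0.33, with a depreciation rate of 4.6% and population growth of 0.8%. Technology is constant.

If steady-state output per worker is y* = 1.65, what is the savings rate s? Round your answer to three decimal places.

s ≈ 0.149

Steady state requires s·f(k) = (n + δ)·k, i.e. s·k^α = (n + δ)·k.
Since y* = [s/(n + δ)]^(α/(1−α)), we have s/(n + δ) = (y*)^((1−α)/α) = 1.65^2.0303 = 2.7641.
Therefore s = 2.7641 × (n + δ) = 2.7641 × 0.054 = 0.1493.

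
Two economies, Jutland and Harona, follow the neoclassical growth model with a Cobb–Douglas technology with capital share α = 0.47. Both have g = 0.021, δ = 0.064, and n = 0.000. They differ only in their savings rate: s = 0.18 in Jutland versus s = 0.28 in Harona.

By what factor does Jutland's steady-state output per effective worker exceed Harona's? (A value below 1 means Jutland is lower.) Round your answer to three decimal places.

Steady-state y* = [s/(n + g + δ)]^(α/(1−α)), so the ratio is [ (s_J/(n + g + δ)_J) / (s_H/(n + g + δ)_H) ]^0.8868.
s_J/(n + g + δ)_J = 0.18/0.085 = 2.1176; s_H/(n + g + δ)_H = 0.28/0.085 = 3.2941.
Ratio = (2.1176/3.2941)^0.8868 = 0.6428^0.8868 ≈ 0.6758

y*_J / y*_H ≈ 0.676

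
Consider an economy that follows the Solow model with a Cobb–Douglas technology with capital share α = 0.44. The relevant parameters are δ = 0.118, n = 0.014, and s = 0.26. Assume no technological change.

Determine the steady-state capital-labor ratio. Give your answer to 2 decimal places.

k* = 3.36

In steady state, investment equals break-even investment: s·k^α = (n + δ)·k.
Rearranging, k^(1−α) = s / (n + δ).
k^0.56 = 0.26 / (0.014 + 0.118) = 0.26 / 0.132 = 1.9697
k* = 1.9697^(1/0.56) ≈ 3.3552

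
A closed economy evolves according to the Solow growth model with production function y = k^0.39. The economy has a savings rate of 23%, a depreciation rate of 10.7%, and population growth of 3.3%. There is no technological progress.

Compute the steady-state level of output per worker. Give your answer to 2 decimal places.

In steady state, investment equals break-even investment: s·k^α = (n + δ)·k.
Dividing both sides by k: k^(1−α) = s / (n + δ).
k^0.61 = 0.23 / (0.033 + 0.107) = 0.23 / 0.140 = 1.6429
k* = 1.6429^(1/0.61) ≈ 2.2566
y* = (k*)^α = 2.2566^0.39 ≈ 1.3736

y* ≈ 1.37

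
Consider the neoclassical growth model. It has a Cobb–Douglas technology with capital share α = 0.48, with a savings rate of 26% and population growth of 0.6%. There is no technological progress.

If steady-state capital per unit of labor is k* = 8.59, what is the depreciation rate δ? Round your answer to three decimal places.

In steady state, investment equals break-even investment: s·k^α = (n + δ)·k.
So s / (n + δ) = (k*)^(1−α) = 8.59^0.52 = 3.0597.
Therefore n + δ = s / 3.0597 = 0.26 / 3.0597 = 0.0850, so δ = 0.0850 − 0.006 = 0.0790.

δ ≈ 0.079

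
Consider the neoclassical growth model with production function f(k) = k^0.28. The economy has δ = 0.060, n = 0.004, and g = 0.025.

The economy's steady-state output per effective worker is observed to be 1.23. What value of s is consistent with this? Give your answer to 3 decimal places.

In steady state, investment equals break-even investment: s·k^α = (n + g + δ)·k.
Since y* = [s/(n + g + δ)]^(α/(1−α)), we have s/(n + g + δ) = (y*)^((1−α)/α) = 1.23^2.5714 = 1.7029.
Therefore s = 1.7029 × (n + g + δ) = 1.7029 × 0.089 = 0.1516.

s ≈ 0.152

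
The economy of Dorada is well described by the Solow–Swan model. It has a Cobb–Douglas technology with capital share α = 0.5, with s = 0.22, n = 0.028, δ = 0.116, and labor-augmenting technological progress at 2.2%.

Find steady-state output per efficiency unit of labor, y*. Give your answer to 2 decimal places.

In steady state, investment equals break-even investment: s·k^α = (n + g + δ)·k.
Dividing both sides by k: k^(1−α) = s / (n + g + δ).
k^0.5 = 0.22 / (0.028 + 0.022 + 0.116) = 0.22 / 0.166 = 1.3253
k* = 1.3253^(1/0.5) ≈ 1.7564
y* = (k*)^α = 1.7564^0.5 ≈ 1.3253

y* = 1.33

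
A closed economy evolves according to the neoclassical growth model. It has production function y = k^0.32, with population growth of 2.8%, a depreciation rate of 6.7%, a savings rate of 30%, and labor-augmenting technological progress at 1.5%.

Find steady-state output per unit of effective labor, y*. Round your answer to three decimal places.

In steady state, investment equals break-even investment: s·k^α = (n + g + δ)·k.
Rearranging, k^(1−α) = s / (n + g + δ).
k^0.68 = 0.30 / (0.028 + 0.015 + 0.067) = 0.30 / 0.110 = 2.7273
k* = 2.7273^(1/0.68) ≈ 4.3730
y* = (k*)^α = 4.3730^0.32 ≈ 1.6034

y* ≈ 1.603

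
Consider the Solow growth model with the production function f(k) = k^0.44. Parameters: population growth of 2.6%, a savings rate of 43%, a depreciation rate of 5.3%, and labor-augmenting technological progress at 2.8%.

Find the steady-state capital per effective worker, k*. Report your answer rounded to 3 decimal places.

k* = 11.987

Steady state requires s·f(k) = (n + g + δ)·k, i.e. s·k^α = (n + g + δ)·k.
Rearranging, k^(1−α) = s / (n + g + δ).
k^0.56 = 0.43 / (0.026 + 0.028 + 0.053) = 0.43 / 0.107 = 4.0187
k* = 4.0187^(1/0.56) ≈ 11.9874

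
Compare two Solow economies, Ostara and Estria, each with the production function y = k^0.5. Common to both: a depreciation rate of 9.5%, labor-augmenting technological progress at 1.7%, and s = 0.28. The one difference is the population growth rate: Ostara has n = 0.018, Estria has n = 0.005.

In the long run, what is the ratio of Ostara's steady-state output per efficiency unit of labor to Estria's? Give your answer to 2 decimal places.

Steady-state y* = [s/(n + g + δ)]^(α/(1−α)), so the ratio is [ (s_O/(n + g + δ)_O) / (s_E/(n + g + δ)_E) ]^1.
s_O/(n + g + δ)_O = 0.28/0.130 = 2.1538; s_E/(n + g + δ)_E = 0.28/0.117 = 2.3932.
Ratio = (2.1538/2.3932)^1 = 0.9000^1 ≈ 0.9000

y*_O / y*_E ≈ 0.90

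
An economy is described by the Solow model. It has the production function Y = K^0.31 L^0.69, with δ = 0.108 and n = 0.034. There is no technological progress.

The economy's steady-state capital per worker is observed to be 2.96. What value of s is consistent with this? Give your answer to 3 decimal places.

s ≈ 0.300

In steady state, investment equals break-even investment: s·k^α = (n + δ)·k.
So s / (n + δ) = (k*)^(1−α) = 2.96^0.69 = 2.1144.
Therefore s = 2.1144 × (n + δ) = 2.1144 × 0.142 = 0.3002.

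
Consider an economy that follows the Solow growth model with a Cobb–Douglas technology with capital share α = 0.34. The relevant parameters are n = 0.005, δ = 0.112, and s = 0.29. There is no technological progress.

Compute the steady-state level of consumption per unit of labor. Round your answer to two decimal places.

c* = 1.13

In steady state, investment equals break-even investment: s·k^α = (n + δ)·k.
Rearranging, k^(1−α) = s / (n + δ).
k^0.66 = 0.29 / (0.005 + 0.112) = 0.29 / 0.117 = 2.4786
k* = 2.4786^(1/0.66) ≈ 3.9562
y* = (k*)^α = 3.9562^0.34 ≈ 1.5962
c* = (1 − s)·y* = (1 − 0.29) × 1.5962 ≈ 1.1333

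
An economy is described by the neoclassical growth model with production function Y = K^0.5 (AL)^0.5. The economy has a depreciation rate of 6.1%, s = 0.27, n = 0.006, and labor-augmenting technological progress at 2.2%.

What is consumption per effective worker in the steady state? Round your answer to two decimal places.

In steady state, investment equals break-even investment: s·k^α = (n + g + δ)·k.
Rearranging, k^(1−α) = s / (n + g + δ).
k^0.5 = 0.27 / (0.006 + 0.022 + 0.061) = 0.27 / 0.089 = 3.0337
k* = 3.0337^(1/0.5) ≈ 9.2033
y* = (k*)^α = 9.2033^0.5 ≈ 3.0337
c* = (1 − s)·y* = (1 − 0.27) × 3.0337 ≈ 2.2146

c* ≈ 2.21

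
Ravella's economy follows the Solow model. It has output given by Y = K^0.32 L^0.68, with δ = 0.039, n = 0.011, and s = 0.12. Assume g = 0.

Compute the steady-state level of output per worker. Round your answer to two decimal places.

y* ≈ 1.51

Steady state requires s·f(k) = (n + δ)·k, i.e. s·k^α = (n + δ)·k.
Rearranging, k^(1−α) = s / (n + δ).
k^0.68 = 0.12 / (0.011 + 0.039) = 0.12 / 0.050 = 2.4000
k* = 2.4000^(1/0.68) ≈ 3.6235
y* = (k*)^α = 3.6235^0.32 ≈ 1.5098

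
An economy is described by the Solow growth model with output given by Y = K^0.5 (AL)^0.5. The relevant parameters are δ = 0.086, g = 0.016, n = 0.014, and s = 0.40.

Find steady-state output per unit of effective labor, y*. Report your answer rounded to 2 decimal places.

y* ≈ 3.45

Steady state requires s·f(k) = (n + g + δ)·k, i.e. s·k^α = (n + g + δ)·k.
Rearranging, k^(1−α) = s / (n + g + δ).
k^0.5 = 0.40 / (0.014 + 0.016 + 0.086) = 0.40 / 0.116 = 3.4483
k* = 3.4483^(1/0.5) ≈ 11.8908
y* = (k*)^α = 11.8908^0.5 ≈ 3.4483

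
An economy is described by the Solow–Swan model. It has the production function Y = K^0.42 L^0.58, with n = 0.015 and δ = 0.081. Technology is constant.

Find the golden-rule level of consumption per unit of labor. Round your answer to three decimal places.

c_gold ≈ 1.689

At the golden rule, f'(k) = n + δ, so α·k^(α−1) = n + δ and k_gold = (α/(n + δ))^(1/(1−α)).
k_gold = (0.42/0.096)^(1/0.58) = 4.3750^1.7241 ≈ 12.7383
c_gold = f(k_gold) − (n + δ)·k_gold = 2.9117 − 0.096×12.7383 ≈ 1.6888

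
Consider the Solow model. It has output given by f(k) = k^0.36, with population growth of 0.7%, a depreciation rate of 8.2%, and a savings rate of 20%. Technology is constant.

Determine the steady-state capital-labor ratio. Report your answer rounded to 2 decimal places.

k* = 3.54

Steady state requires s·f(k) = (n + δ)·k, i.e. s·k^α = (n + δ)·k.
Dividing both sides by k: k^(1−α) = s / (n + δ).
k^0.64 = 0.20 / (0.007 + 0.082) = 0.20 / 0.089 = 2.2472
k* = 2.2472^(1/0.64) ≈ 3.5436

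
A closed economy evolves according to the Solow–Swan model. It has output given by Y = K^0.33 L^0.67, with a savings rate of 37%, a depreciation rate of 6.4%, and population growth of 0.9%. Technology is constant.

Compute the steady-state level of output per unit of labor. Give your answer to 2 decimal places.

Steady state requires s·f(k) = (n + δ)·k, i.e. s·k^α = (n + δ)·k.
Rearranging, k^(1−α) = s / (n + δ).
k^0.67 = 0.37 / (0.009 + 0.064) = 0.37 / 0.073 = 5.0685
k* = 5.0685^(1/0.67) ≈ 11.2735
y* = (k*)^α = 11.2735^0.33 ≈ 2.2242

y* ≈ 2.22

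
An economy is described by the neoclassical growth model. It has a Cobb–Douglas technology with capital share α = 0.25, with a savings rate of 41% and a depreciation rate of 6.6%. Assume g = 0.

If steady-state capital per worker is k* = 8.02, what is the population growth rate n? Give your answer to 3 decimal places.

n ≈ 0.020

In steady state, investment equals break-even investment: s·k^α = (n + δ)·k.
So s / (n + δ) = (k*)^(1−α) = 8.02^0.75 = 4.7657.
Therefore n + δ = s / 4.7657 = 0.41 / 4.7657 = 0.0860, so n = 0.0860 − 0.066 = 0.0200.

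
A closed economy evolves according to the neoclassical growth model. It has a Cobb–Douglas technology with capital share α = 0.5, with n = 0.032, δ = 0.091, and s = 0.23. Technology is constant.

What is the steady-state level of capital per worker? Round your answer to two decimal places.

k* ≈ 3.50

In steady state, investment equals break-even investment: s·k^α = (n + δ)·k.
Dividing both sides by k: k^(1−α) = s / (n + δ).
k^0.5 = 0.23 / (0.032 + 0.091) = 0.23 / 0.123 = 1.8699
k* = 1.8699^(1/0.5) ≈ 3.4965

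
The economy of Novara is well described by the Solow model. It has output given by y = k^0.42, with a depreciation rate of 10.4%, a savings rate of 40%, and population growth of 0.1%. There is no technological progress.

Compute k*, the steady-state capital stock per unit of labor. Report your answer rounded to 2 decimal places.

In steady state, investment equals break-even investment: s·k^α = (n + δ)·k.
Rearranging, k^(1−α) = s / (n + δ).
k^0.58 = 0.40 / (0.001 + 0.104) = 0.40 / 0.105 = 3.8095
k* = 3.8095^(1/0.58) ≈ 10.0345

k* = 10.03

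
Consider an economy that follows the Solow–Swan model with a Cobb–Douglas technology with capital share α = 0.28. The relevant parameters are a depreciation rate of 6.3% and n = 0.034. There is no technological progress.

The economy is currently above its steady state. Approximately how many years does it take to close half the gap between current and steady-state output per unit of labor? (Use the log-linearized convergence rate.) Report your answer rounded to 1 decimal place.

Near the steady state the convergence rate is λ = (1 − α)(n + δ).
λ = (1 − 0.28) × 0.097 = 0.72 × 0.097 = 0.06984
Half-life = ln 2 / λ = 0.6931 / 0.06984 ≈ 9.92 years

t_½ ≈ 9.9 years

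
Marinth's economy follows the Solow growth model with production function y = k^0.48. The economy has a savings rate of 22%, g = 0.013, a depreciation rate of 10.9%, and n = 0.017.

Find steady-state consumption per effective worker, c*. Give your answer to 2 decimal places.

c* = 1.19

At the steady state, Δk = 0, so s·k^α = (n + g + δ)·k.
Rearranging, k^(1−α) = s / (n + g + δ).
k^0.52 = 0.22 / (0.017 + 0.013 + 0.109) = 0.22 / 0.139 = 1.5827
k* = 1.5827^(1/0.52) ≈ 2.4180
y* = (k*)^α = 2.4180^0.48 ≈ 1.5278
c* = (1 − s)·y* = (1 − 0.22) × 1.5278 ≈ 1.1917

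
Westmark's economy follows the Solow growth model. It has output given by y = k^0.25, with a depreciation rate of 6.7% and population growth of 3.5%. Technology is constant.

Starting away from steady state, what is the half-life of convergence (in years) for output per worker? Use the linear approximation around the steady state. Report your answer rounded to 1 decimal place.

Near the steady state the convergence rate is λ = (1 − α)(n + δ).
λ = (1 − 0.25) × 0.102 = 0.75 × 0.102 = 0.0765
Half-life = ln 2 / λ = 0.6931 / 0.0765 ≈ 9.06 years

about 9.1 years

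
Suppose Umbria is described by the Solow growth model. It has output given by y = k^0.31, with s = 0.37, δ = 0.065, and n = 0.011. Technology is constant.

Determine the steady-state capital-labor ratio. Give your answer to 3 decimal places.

k* ≈ 9.913

Steady state requires s·f(k) = (n + δ)·k, i.e. s·k^α = (n + δ)·k.
Dividing both sides by k: k^(1−α) = s / (n + δ).
k^0.69 = 0.37 / (0.011 + 0.065) = 0.37 / 0.076 = 4.8684
k* = 4.8684^(1/0.69) ≈ 9.9132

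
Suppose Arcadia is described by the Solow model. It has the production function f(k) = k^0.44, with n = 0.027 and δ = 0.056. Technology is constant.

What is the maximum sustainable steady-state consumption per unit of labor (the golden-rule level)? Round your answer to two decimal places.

At the golden rule, f'(k) = n + δ, so α·k^(α−1) = n + δ and k_gold = (α/(n + δ))^(1/(1−α)).
k_gold = (0.44/0.083)^(1/0.56) = 5.3012^1.7857 ≈ 19.6569
c_gold = f(k_gold) − (n + δ)·k_gold = 3.7081 − 0.083×19.6569 ≈ 2.0766

c_gold ≈ 2.08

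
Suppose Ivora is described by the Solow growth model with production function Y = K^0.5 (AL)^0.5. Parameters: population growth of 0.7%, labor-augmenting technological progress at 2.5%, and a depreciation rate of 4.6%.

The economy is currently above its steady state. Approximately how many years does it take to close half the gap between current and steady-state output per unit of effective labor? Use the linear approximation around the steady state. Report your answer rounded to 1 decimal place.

Near the steady state the convergence rate is λ = (1 − α)(n + g + δ).
λ = (1 − 0.5) × 0.078 = 0.5 × 0.078 = 0.0390
Half-life = ln 2 / λ = 0.6931 / 0.0390 ≈ 17.77 years

half-life ≈ 17.8 years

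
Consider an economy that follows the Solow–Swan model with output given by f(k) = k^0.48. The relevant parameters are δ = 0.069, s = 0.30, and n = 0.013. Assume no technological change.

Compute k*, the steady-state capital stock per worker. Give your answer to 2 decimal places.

At the steady state, Δk = 0, so s·k^α = (n + δ)·k.
Dividing both sides by k: k^(1−α) = s / (n + δ).
k^0.52 = 0.30 / (0.013 + 0.069) = 0.30 / 0.082 = 3.6585
k* = 3.6585^(1/0.52) ≈ 12.1137

k* ≈ 12.11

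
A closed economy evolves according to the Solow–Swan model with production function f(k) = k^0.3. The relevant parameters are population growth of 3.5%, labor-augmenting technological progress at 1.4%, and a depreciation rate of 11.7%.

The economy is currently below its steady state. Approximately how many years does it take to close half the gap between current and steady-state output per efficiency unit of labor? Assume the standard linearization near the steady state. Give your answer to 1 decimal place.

half-life ≈ 6.0 years

Near the steady state the convergence rate is λ = (1 − α)(n + g + δ).
λ = (1 − 0.3) × 0.166 = 0.7 × 0.166 = 0.1162
Half-life = ln 2 / λ = 0.6931 / 0.1162 ≈ 5.96 years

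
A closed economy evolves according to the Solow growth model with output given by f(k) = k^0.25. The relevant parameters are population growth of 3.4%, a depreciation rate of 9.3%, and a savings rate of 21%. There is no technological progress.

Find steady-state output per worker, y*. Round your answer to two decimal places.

y* = 1.18

Steady state requires s·f(k) = (n + δ)·k, i.e. s·k^α = (n + δ)·k.
Rearranging, k^(1−α) = s / (n + δ).
k^0.75 = 0.21 / (0.034 + 0.093) = 0.21 / 0.127 = 1.6535
k* = 1.6535^(1/0.75) ≈ 1.9553
y* = (k*)^α = 1.9553^0.25 ≈ 1.1825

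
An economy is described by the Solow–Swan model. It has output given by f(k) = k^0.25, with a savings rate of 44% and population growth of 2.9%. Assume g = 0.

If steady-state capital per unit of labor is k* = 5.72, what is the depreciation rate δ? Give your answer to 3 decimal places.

Steady state requires s·f(k) = (n + δ)·k, i.e. s·k^α = (n + δ)·k.
So s / (n + δ) = (k*)^(1−α) = 5.72^0.75 = 3.6987.
Therefore n + δ = s / 3.6987 = 0.44 / 3.6987 = 0.1190, so δ = 0.1190 − 0.029 = 0.0900.

δ ≈ 0.090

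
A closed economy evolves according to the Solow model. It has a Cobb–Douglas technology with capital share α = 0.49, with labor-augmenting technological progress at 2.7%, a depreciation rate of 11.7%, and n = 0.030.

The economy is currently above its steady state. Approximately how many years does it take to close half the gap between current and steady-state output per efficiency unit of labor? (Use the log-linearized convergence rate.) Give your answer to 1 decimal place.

Near the steady state the convergence rate is λ = (1 − α)(n + g + δ).
λ = (1 − 0.49) × 0.174 = 0.51 × 0.174 = 0.08874
Half-life = ln 2 / λ = 0.6931 / 0.08874 ≈ 7.81 years

about 7.8 years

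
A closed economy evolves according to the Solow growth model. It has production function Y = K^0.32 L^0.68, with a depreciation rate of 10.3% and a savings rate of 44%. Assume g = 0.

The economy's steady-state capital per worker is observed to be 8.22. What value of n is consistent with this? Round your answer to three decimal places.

n ≈ 0.002

At the steady state, Δk = 0, so s·k^α = (n + δ)·k.
So s / (n + δ) = (k*)^(1−α) = 8.22^0.68 = 4.1890.
Therefore n + δ = s / 4.1890 = 0.44 / 4.1890 = 0.1050, so n = 0.1050 − 0.103 = 0.0020.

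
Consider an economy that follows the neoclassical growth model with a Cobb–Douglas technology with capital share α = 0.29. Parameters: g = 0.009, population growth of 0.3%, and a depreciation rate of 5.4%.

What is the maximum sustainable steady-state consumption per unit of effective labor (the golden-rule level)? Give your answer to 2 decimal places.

At the golden rule, f'(k) = n + g + δ, so α·k^(α−1) = n + g + δ and k_gold = (α/(n + g + δ))^(1/(1−α)).
k_gold = (0.29/0.066)^(1/0.71) = 4.3939^1.4085 ≈ 8.0437
c_gold = f(k_gold) − (n + g + δ)·k_gold = 1.8306 − 0.066×8.0437 ≈ 1.2997

c_gold ≈ 1.30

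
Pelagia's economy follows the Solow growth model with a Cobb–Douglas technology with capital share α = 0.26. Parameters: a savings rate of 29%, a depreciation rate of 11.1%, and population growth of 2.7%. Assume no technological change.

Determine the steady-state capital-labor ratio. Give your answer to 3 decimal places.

Steady state requires s·f(k) = (n + δ)·k, i.e. s·k^α = (n + δ)·k.
Dividing both sides by k: k^(1−α) = s / (n + δ).
k^0.74 = 0.29 / (0.027 + 0.111) = 0.29 / 0.138 = 2.1014
k* = 2.1014^(1/0.74) ≈ 2.7279

k* = 2.728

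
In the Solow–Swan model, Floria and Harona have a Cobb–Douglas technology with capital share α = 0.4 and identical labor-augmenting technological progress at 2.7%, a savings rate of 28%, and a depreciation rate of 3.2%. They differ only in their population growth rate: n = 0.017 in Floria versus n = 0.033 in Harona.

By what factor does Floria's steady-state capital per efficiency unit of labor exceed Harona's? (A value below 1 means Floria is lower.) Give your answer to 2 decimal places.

Steady-state k* = [s/(n + g + δ)]^(1/(1−α)), so the ratio is [ (s_F/(n + g + δ)_F) / (s_H/(n + g + δ)_H) ]^1.6667.
s_F/(n + g + δ)_F = 0.28/0.076 = 3.6842; s_H/(n + g + δ)_H = 0.28/0.092 = 3.0435.
Ratio = (3.6842/3.0435)^1.6667 = 1.2105^1.6667 ≈ 1.3749

k*_F / k*_H ≈ 1.37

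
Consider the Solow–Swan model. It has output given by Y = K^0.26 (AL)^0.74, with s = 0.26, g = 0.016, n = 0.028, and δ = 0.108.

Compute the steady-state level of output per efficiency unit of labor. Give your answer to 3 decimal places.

In steady state, investment equals break-even investment: s·k^α = (n + g + δ)·k.
Rearranging, k^(1−α) = s / (n + g + δ).
k^0.74 = 0.26 / (0.028 + 0.016 + 0.108) = 0.26 / 0.152 = 1.7105
k* = 1.7105^(1/0.74) ≈ 2.0655
y* = (k*)^α = 2.0655^0.26 ≈ 1.2076

y* ≈ 1.208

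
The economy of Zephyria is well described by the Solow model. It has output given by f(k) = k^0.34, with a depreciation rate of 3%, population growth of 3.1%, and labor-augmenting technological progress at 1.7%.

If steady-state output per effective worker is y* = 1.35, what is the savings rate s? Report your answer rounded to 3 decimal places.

s ≈ 0.140

At the steady state, Δk = 0, so s·k^α = (n + g + δ)·k.
Since y* = [s/(n + g + δ)]^(α/(1−α)), we have s/(n + g + δ) = (y*)^((1−α)/α) = 1.35^1.9412 = 1.7906.
Therefore s = 1.7906 × (n + g + δ) = 1.7906 × 0.078 = 0.1397.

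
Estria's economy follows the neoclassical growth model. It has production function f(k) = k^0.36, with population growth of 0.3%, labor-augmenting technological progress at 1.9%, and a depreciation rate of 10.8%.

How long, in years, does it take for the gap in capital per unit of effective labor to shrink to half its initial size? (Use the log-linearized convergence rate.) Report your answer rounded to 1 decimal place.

half-life ≈ 8.3 years

Near the steady state the convergence rate is λ = (1 − α)(n + g + δ).
λ = (1 − 0.36) × 0.130 = 0.64 × 0.130 = 0.0832
Half-life = ln 2 / λ = 0.6931 / 0.0832 ≈ 8.33 years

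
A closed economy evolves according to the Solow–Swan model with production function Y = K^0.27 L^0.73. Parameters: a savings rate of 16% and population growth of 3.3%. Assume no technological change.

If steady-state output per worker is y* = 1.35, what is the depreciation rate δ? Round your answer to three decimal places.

At the steady state, Δk = 0, so s·k^α = (n + δ)·k.
Since y* = [s/(n + δ)]^(α/(1−α)), we have s/(n + δ) = (y*)^((1−α)/α) = 1.35^2.7037 = 2.2510.
Therefore n + δ = s / 2.2510 = 0.16 / 2.2510 = 0.0711, so δ = 0.0711 − 0.033 = 0.0381.

δ ≈ 0.038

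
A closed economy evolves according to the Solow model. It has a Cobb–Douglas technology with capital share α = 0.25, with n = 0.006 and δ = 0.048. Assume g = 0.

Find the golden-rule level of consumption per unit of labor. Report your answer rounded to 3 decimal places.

At the golden rule, f'(k) = n + δ, so α·k^(α−1) = n + δ and k_gold = (α/(n + δ))^(1/(1−α)).
k_gold = (0.25/0.054)^(1/0.75) = 4.6296^1.3333 ≈ 7.7156
c_gold = f(k_gold) − (n + δ)·k_gold = 1.6666 − 0.054×7.7156 ≈ 1.2500

c_gold ≈ 1.250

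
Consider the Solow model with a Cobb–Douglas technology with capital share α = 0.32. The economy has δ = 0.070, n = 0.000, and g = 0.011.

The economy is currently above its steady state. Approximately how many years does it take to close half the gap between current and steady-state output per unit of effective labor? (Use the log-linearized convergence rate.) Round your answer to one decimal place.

Near the steady state the convergence rate is λ = (1 − α)(n + g + δ).
λ = (1 − 0.32) × 0.081 = 0.68 × 0.081 = 0.05508
Half-life = ln 2 / λ = 0.6931 / 0.05508 ≈ 12.58 years

t_½ ≈ 12.6 years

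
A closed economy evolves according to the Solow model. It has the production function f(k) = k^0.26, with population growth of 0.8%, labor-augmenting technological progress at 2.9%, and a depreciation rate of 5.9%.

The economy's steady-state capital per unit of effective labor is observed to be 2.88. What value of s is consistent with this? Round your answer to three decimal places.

s ≈ 0.210

Steady state requires s·f(k) = (n + g + δ)·k, i.e. s·k^α = (n + g + δ)·k.
So s / (n + g + δ) = (k*)^(1−α) = 2.88^0.74 = 2.1875.
Therefore s = 2.1875 × (n + g + δ) = 2.1875 × 0.096 = 0.2100.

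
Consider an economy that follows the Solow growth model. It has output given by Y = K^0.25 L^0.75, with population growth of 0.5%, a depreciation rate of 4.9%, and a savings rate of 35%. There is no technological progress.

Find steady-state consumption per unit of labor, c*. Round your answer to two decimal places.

c* = 1.21

At the steady state, Δk = 0, so s·k^α = (n + δ)·k.
Rearranging, k^(1−α) = s / (n + δ).
k^0.75 = 0.35 / (0.005 + 0.049) = 0.35 / 0.054 = 6.4815
k* = 6.4815^(1/0.75) ≈ 12.0846
y* = (k*)^α = 12.0846^0.25 ≈ 1.8645
c* = (1 − s)·y* = (1 − 0.35) × 1.8645 ≈ 1.2119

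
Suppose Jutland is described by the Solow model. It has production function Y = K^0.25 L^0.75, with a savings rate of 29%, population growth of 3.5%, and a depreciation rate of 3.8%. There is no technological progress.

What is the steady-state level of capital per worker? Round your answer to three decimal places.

Steady state requires s·f(k) = (n + δ)·k, i.e. s·k^α = (n + δ)·k.
Rearranging, k^(1−α) = s / (n + δ).
k^0.75 = 0.29 / (0.035 + 0.038) = 0.29 / 0.073 = 3.9726
k* = 3.9726^(1/0.75) ≈ 6.2917

k* ≈ 6.292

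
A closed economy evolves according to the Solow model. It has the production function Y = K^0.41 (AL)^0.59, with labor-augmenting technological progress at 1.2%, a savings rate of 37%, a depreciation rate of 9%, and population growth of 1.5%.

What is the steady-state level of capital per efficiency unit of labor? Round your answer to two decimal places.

k* ≈ 7.04

At the steady state, Δk = 0, so s·k^α = (n + g + δ)·k.
Dividing both sides by k: k^(1−α) = s / (n + g + δ).
k^0.59 = 0.37 / (0.015 + 0.012 + 0.090) = 0.37 / 0.117 = 3.1624
k* = 3.1624^(1/0.59) ≈ 7.0386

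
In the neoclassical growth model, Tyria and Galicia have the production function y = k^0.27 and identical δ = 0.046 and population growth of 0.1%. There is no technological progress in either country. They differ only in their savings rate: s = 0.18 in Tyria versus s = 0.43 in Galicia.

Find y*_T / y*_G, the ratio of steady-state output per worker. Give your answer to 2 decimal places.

y*_T / y*_G ≈ 0.72

Steady-state y* = [s/(n + δ)]^(α/(1−α)), so the ratio is [ (s_T/(n + δ)_T) / (s_G/(n + δ)_G) ]^0.3699.
s_T/(n + δ)_T = 0.18/0.047 = 3.8298; s_G/(n + δ)_G = 0.43/0.047 = 9.1489.
Ratio = (3.8298/9.1489)^0.3699 = 0.4186^0.3699 ≈ 0.7246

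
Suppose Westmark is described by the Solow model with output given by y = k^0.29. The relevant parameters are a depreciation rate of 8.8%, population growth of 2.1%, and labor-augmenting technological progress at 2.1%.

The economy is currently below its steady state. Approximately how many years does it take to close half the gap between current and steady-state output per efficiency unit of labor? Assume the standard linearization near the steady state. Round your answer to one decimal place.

half-life ≈ 7.5 years

Near the steady state the convergence rate is λ = (1 − α)(n + g + δ).
λ = (1 − 0.29) × 0.130 = 0.71 × 0.130 = 0.0923
Half-life = ln 2 / λ = 0.6931 / 0.0923 ≈ 7.51 years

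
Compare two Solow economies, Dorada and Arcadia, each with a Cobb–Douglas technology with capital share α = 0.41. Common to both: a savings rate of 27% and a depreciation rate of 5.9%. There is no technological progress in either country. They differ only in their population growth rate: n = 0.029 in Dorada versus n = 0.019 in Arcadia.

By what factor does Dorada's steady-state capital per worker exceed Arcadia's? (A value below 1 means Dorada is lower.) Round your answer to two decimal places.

k*_D / k*_A ≈ 0.82

Steady-state k* = [s/(n + δ)]^(1/(1−α)), so the ratio is [ (s_D/(n + δ)_D) / (s_A/(n + δ)_A) ]^1.6949.
s_D/(n + δ)_D = 0.27/0.088 = 3.0682; s_A/(n + δ)_A = 0.27/0.078 = 3.4615.
Ratio = (3.0682/3.4615)^1.6949 = 0.8864^1.6949 ≈ 0.8152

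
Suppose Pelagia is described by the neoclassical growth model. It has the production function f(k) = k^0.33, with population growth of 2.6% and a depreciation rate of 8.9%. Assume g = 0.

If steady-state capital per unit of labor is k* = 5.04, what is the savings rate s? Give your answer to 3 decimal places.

At the steady state, Δk = 0, so s·k^α = (n + δ)·k.
So s / (n + δ) = (k*)^(1−α) = 5.04^0.67 = 2.9555.
Therefore s = 2.9555 × (n + δ) = 2.9555 × 0.115 = 0.3399.

s ≈ 0.340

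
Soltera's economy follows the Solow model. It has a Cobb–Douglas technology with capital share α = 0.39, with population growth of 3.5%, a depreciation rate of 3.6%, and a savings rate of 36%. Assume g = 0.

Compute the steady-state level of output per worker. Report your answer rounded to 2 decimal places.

y* = 2.82

In steady state, investment equals break-even investment: s·k^α = (n + δ)·k.
Dividing both sides by k: k^(1−α) = s / (n + δ).
k^0.61 = 0.36 / (0.035 + 0.036) = 0.36 / 0.071 = 5.0704
k* = 5.0704^(1/0.61) ≈ 14.3155
y* = (k*)^α = 14.3155^0.39 ≈ 2.8233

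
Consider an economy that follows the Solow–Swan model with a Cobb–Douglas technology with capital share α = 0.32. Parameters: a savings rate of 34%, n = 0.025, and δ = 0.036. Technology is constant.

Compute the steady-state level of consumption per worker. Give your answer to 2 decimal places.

c* = 1.48

Steady state requires s·f(k) = (n + δ)·k, i.e. s·k^α = (n + δ)·k.
Dividing both sides by k: k^(1−α) = s / (n + δ).
k^0.68 = 0.34 / (0.025 + 0.036) = 0.34 / 0.061 = 5.5738
k* = 5.5738^(1/0.68) ≈ 12.5107
y* = (k*)^α = 12.5107^0.32 ≈ 2.2446
c* = (1 − s)·y* = (1 − 0.34) × 2.2446 ≈ 1.4814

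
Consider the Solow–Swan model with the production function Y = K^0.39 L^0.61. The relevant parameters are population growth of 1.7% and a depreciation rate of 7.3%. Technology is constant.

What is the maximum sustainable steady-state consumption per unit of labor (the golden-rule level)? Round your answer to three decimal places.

c_gold ≈ 1.558

At the golden rule, f'(k) = n + δ, so α·k^(α−1) = n + δ and k_gold = (α/(n + δ))^(1/(1−α)).
k_gold = (0.39/0.090)^(1/0.61) = 4.3333^1.6393 ≈ 11.0646
c_gold = f(k_gold) − (n + δ)·k_gold = 2.5535 − 0.090×11.0646 ≈ 1.5577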